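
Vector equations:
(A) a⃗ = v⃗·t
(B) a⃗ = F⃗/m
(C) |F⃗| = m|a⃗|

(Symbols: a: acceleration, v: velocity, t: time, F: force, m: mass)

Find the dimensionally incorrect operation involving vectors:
(A) a⃗ = v⃗·t

(A) a⃗ = v⃗·t: LHS [L T^-2], RHS [L] ✗ — acceleration is velocity per time; should be v⃗/t
(B) a⃗ = F⃗/m: LHS [L T^-2], RHS [L T^-2] ✓ — force (vector) divided by mass (scalar)
(C) |F⃗| = m|a⃗|: LHS [L M T^-2], RHS [L M T^-2] ✓ — magnitudes of vectors are scalars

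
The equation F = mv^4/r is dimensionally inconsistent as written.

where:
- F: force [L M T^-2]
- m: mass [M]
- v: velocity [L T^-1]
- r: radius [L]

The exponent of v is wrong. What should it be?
The exponent of v should be 2: F = mv^2/r

The LHS F has dimensions [L M T^-2]; v has dimensions [L T^-1].
As written, the RHS mv^4/r (exponent 4 on v) has dimensions [L^3 M T^-4], which does not match.
With exponent 2, the RHS mv^2/r has dimensions [L M T^-2], matching the LHS.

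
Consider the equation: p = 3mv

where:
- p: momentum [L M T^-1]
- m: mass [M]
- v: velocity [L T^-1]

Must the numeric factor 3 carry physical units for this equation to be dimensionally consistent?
No

p has dimensions [L M T^-1] and mv already has dimensions [L M T^-1], so the equation balances without 3 contributing any dimensions. 3 is a pure (dimensionless) number; changing or removing it would not affect dimensional consistency.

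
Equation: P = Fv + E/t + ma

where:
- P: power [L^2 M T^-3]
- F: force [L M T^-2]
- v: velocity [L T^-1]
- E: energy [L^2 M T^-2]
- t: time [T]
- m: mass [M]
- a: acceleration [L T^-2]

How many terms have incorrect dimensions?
1

LHS P: [L^2 M T^-3]
- Fv: [L^2 M T^-3] ✓
- E/t: [L^2 M T^-3] ✓
- ma: [L M T^-2] ✗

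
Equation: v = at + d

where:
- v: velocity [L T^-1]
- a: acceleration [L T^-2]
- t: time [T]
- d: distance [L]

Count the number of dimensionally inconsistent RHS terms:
1

LHS v: [L T^-1]
- at: [L T^-1] ✓
- d: [L] ✗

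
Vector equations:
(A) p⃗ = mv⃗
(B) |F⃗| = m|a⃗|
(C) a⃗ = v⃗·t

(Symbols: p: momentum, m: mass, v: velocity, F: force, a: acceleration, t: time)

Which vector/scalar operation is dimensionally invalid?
(C) a⃗ = v⃗·t

(A) p⃗ = mv⃗: LHS [L M T^-1], RHS [L M T^-1] ✓ — mass (scalar) times velocity (vector)
(B) |F⃗| = m|a⃗|: LHS [L M T^-2], RHS [L M T^-2] ✓ — magnitudes of vectors are scalars
(C) a⃗ = v⃗·t: LHS [L T^-2], RHS [L] ✗ — acceleration is velocity per time; should be v⃗/t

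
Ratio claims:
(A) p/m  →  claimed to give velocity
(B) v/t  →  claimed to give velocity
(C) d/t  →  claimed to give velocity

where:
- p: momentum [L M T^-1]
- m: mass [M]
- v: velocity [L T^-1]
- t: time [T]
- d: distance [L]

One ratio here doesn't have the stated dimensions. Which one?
(B) v/t does not give velocity

(A) p/m: [L T^-1] = velocity [L T^-1] ✓
(B) v/t: [L T^-2] ≠ velocity [L T^-1] ✗
(C) d/t: [L T^-1] = velocity [L T^-1] ✓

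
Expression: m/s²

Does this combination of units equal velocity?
No

The expression m/s² has dimensions [L T^-2], but velocity has dimensions [L T^-1].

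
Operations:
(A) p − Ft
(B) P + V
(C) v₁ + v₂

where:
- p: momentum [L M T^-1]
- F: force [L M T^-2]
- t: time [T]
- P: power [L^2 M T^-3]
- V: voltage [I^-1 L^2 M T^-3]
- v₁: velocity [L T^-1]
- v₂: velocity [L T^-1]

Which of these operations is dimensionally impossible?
(B) P + V

(A) p − Ft: p [L M T^-1] and Ft [L M T^-1] — same dimensions ✓
(B) P + V: P [L^2 M T^-3] and V [I^-1 L^2 M T^-3] — different dimensions cannot be added/subtracted ✗
(C) v₁ + v₂: v₁ [L T^-1] and v₂ [L T^-1] — same dimensions ✓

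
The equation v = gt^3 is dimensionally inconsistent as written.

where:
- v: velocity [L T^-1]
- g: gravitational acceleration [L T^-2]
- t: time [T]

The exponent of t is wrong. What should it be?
The exponent of t should be 1: v = gt

The LHS v has dimensions [L T^-1]; t has dimensions [T].
As written, the RHS gt^3 (exponent 3 on t) has dimensions [L T], which does not match.
With exponent 1, the RHS gt has dimensions [L T^-1], matching the LHS.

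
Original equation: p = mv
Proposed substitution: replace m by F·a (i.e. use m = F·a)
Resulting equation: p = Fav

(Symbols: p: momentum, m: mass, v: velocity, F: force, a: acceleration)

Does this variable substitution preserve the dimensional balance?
No

[m] = [M] and [F·a] = [L^2 M T^-4]. These differ, so the substitution replaces a quantity by one of different dimensions and the result p = Fav has LHS [L M T^-1] vs RHS [L^3 M T^-5] — inconsistent.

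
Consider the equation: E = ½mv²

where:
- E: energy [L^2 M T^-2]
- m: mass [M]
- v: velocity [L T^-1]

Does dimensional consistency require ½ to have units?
No

E has dimensions [L^2 M T^-2] and mv² already has dimensions [L^2 M T^-2], so the equation balances without ½ contributing any dimensions. ½ is a pure (dimensionless) number; changing or removing it would not affect dimensional consistency.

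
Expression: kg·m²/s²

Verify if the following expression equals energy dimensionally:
Yes

The expression kg·m²/s² has dimensions [L^2 M T^-2], which is exactly energy [L^2 M T^-2].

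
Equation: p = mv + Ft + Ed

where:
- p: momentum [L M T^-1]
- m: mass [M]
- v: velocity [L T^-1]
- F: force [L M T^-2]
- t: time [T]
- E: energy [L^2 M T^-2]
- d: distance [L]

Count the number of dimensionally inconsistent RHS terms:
1

LHS p: [L M T^-1]
- mv: [L M T^-1] ✓
- Ft: [L M T^-1] ✓
- Ed: [L^3 M T^-2] ✗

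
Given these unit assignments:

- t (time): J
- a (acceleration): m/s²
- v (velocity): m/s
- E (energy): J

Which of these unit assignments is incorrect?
t

The variable t (time) should have units s, not J.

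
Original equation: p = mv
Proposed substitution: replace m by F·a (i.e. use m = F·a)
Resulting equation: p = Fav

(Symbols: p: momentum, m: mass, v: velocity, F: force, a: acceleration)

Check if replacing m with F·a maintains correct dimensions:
No

[m] = [M] and [F·a] = [L^2 M T^-4]. These differ, so the substitution replaces a quantity by one of different dimensions and the result p = Fav has LHS [L M T^-1] vs RHS [L^3 M T^-5] — inconsistent.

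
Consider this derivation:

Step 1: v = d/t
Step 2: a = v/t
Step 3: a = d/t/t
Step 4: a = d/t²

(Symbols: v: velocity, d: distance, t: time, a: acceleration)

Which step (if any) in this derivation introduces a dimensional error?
No step introduces an error — all steps are dimensionally consistent.

Step 1: v = d/t → LHS [L T^-1], RHS [L T^-1] ✓
Step 2: a = v/t → LHS [L T^-2], RHS [L T^-2] ✓
Step 3: a = d/t/t → LHS [L T^-2], RHS [L T^-2] ✓
Step 4: a = d/t² → LHS [L T^-2], RHS [L T^-2] ✓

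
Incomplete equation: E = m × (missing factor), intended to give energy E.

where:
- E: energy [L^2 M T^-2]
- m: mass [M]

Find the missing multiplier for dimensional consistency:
v² (velocity squared), dimensions [L^2 T^-2]

E has dimensions [L^2 M T^-2] and m has dimensions [M].
The missing factor must have dimensions [L^2 M T^-2] / [M] = [L^2 T^-2], i.e. velocity squared (v²).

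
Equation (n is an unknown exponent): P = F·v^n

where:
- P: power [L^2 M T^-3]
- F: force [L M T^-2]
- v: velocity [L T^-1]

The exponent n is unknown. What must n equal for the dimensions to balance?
n = 1

P has dimensions [L^2 M T^-3]; v has dimensions [L T^-1].
The rest of the RHS has dimensions [L M T^-2], so v^n must supply [L T^-1].
With n = 1: F·v^1 has dimensions [L^2 M T^-3], matching the LHS ✓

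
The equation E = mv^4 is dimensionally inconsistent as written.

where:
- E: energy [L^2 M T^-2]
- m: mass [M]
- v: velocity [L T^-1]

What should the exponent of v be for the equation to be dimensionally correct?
The exponent of v should be 2: E = mv^2

The LHS E has dimensions [L^2 M T^-2]; v has dimensions [L T^-1].
As written, the RHS mv^4 (exponent 4 on v) has dimensions [L^4 M T^-4], which does not match.
With exponent 2, the RHS mv^2 has dimensions [L^2 M T^-2], matching the LHS.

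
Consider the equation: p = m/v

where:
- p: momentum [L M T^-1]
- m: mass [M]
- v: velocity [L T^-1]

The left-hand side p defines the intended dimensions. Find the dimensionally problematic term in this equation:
The right-hand side term m/v

p has dimensions [L M T^-1], but m/v has dimensions [L^-1 M T], so the term m/v is dimensionally wrong for p.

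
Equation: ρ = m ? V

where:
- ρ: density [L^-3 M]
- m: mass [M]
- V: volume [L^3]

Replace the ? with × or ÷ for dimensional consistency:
division (÷): ρ = m ÷ V

ρ [L^-3 M]; m [M]; V [L^3].
m × V → [L^3 M] ✗
m ÷ V → [L^-3 M] ✓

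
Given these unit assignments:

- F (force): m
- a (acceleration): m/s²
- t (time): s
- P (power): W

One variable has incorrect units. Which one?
F

The variable F (force) should have units N, not m.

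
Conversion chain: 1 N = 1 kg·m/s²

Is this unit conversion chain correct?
The chain is correct (no errors).

Correct: Newton is defined as kg·m/s²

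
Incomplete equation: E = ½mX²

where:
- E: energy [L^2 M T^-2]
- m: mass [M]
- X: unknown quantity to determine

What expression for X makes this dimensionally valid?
X = v (velocity), dimensions [L T^-1]

E has dimensions [L^2 M T^-2]; the rest of the RHS (½m) has dimensions [M].
So X² must have dimensions [L^2 T^-2], i.e. X has dimensions [L T^-1] — X = v (velocity).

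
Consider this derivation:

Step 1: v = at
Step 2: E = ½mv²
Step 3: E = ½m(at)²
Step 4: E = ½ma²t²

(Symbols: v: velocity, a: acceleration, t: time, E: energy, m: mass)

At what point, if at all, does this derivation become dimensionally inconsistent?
No step introduces an error — all steps are dimensionally consistent.

Step 1: v = at → LHS [L T^-1], RHS [L T^-1] ✓
Step 2: E = ½mv² → LHS [L^2 M T^-2], RHS [L^2 M T^-2] ✓
Step 3: E = ½m(at)² → LHS [L^2 M T^-2], RHS [L^2 M T^-2] ✓
Step 4: E = ½ma²t² → LHS [L^2 M T^-2], RHS [L^2 M T^-2] ✓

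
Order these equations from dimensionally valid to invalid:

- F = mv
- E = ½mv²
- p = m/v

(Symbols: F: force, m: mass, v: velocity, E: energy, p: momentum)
Dimensionally correct: E = ½mv²
Dimensionally incorrect: F = mv, p = m/v
Ordered (correct first, then incorrect): E = ½mv², F = mv, p = m/v

- F = mv: LHS [L M T^-2], RHS [L M T^-1] → incorrect ✗
- E = ½mv²: LHS [L^2 M T^-2], RHS [L^2 M T^-2] → correct ✓
- p = m/v: LHS [L M T^-1], RHS [L^-1 M T] → incorrect ✗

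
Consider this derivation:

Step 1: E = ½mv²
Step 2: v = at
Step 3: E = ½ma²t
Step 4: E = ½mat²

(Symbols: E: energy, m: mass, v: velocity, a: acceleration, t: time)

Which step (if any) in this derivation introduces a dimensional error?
Step 3

Step 1: E = ½mv² → LHS [L^2 M T^-2], RHS [L^2 M T^-2] ✓
Step 2: v = at → LHS [L T^-1], RHS [L T^-1] ✓
Step 3: E = ½ma²t → LHS [L^2 M T^-2], RHS [L^2 M T^-3] ✗

The first dimensional inconsistency appears in step 3: E = ½ma²t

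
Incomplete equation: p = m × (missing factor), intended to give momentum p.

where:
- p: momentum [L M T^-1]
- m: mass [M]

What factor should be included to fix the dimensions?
v (velocity), dimensions [L T^-1]

p has dimensions [L M T^-1] and m has dimensions [M].
The missing factor must have dimensions [L M T^-1] / [M] = [L T^-1], i.e. velocity (v).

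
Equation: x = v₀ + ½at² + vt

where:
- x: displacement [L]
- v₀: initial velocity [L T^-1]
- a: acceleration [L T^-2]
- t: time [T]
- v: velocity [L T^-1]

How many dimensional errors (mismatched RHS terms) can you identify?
1

LHS x: [L]
- v₀: [L T^-1] ✗
- ½at²: [L] ✓
- vt: [L] ✓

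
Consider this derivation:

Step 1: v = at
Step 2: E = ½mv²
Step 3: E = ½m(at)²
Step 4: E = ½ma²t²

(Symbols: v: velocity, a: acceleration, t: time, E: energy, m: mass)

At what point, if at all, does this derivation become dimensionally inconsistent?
No step introduces an error — all steps are dimensionally consistent.

Step 1: v = at → LHS [L T^-1], RHS [L T^-1] ✓
Step 2: E = ½mv² → LHS [L^2 M T^-2], RHS [L^2 M T^-2] ✓
Step 3: E = ½m(at)² → LHS [L^2 M T^-2], RHS [L^2 M T^-2] ✓
Step 4: E = ½ma²t² → LHS [L^2 M T^-2], RHS [L^2 M T^-2] ✓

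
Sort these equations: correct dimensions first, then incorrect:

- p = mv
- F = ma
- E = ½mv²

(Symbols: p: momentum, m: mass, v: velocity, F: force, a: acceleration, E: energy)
Dimensionally correct: p = mv, F = ma, E = ½mv²
Dimensionally incorrect: none
Ordered (correct first, then incorrect): p = mv, F = ma, E = ½mv²

- p = mv: LHS [L M T^-1], RHS [L M T^-1] → correct ✓
- F = ma: LHS [L M T^-2], RHS [L M T^-2] → correct ✓
- E = ½mv²: LHS [L^2 M T^-2], RHS [L^2 M T^-2] → correct ✓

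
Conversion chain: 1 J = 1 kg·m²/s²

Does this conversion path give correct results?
The chain is correct (no errors).

Correct: Joule is defined as kg·m²/s²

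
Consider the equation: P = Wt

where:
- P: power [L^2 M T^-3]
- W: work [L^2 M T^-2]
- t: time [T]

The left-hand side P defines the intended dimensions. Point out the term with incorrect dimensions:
The right-hand side term Wt

P has dimensions [L^2 M T^-3], but Wt has dimensions [L^2 M T^-1], so the term Wt is dimensionally wrong for P.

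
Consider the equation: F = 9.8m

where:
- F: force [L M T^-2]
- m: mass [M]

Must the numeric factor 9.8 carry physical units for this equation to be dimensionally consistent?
Yes

F has dimensions [L M T^-2], while m alone has dimensions [M]. For the equation to balance, the factor 9.8 must carry dimensions [L T^-2] — it is a dimensional constant (a numerical value of a physical quantity with its units suppressed), not a pure number.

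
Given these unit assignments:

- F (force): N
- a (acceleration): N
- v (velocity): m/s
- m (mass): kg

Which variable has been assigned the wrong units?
a

The variable a (acceleration) should have units m/s², not N.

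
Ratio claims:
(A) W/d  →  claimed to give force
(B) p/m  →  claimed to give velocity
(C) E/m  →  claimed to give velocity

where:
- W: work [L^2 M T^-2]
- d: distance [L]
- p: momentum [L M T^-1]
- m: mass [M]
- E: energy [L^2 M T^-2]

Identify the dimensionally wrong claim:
(C) E/m does not give velocity

(A) W/d: [L M T^-2] = force [L M T^-2] ✓
(B) p/m: [L T^-1] = velocity [L T^-1] ✓
(C) E/m: [L^2 T^-2] ≠ velocity [L T^-1] ✗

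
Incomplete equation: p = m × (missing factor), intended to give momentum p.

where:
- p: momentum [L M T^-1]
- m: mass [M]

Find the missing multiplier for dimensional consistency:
v (velocity), dimensions [L T^-1]

p has dimensions [L M T^-1] and m has dimensions [M].
The missing factor must have dimensions [L M T^-1] / [M] = [L T^-1], i.e. velocity (v).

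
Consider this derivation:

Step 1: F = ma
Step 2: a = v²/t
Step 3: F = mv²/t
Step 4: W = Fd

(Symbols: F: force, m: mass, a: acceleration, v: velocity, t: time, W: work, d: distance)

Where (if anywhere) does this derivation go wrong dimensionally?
Step 2

Step 1: F = ma → LHS [L M T^-2], RHS [L M T^-2] ✓
Step 2: a = v²/t → LHS [L T^-2], RHS [L^2 T^-3] ✗

The first dimensional inconsistency appears in step 2: a = v²/t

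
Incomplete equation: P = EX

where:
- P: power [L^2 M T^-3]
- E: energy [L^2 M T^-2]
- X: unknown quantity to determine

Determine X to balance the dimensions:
X = f (inverse time / frequency (1/t)), dimensions [T^-1]

P has dimensions [L^2 M T^-3]; the rest of the RHS (E) has dimensions [L^2 M T^-2].
So X must have dimensions [T^-1] — X = f (inverse time / frequency (1/t)).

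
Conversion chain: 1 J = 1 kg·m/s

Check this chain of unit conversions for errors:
The chain is incorrect (it contains an error).

Incorrect: Joule is kg·m²/s², not kg·m/s (that is momentum)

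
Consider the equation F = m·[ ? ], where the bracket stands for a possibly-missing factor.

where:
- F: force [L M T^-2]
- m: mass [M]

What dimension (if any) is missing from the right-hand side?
[L T^-2] — acceleration (e.g. a)

F has dimensions [L M T^-2]; m has dimensions [M].
The bracketed factor must supply [L M T^-2] / [M] = [L T^-2].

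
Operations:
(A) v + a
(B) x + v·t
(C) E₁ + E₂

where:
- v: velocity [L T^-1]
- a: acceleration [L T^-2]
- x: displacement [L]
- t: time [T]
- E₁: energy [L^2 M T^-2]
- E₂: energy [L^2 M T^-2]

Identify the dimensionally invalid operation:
(A) v + a

(A) v + a: v [L T^-1] and a [L T^-2] — different dimensions cannot be added/subtracted ✗
(B) x + v·t: x [L] and v·t [L] — same dimensions ✓
(C) E₁ + E₂: E₁ [L^2 M T^-2] and E₂ [L^2 M T^-2] — same dimensions ✓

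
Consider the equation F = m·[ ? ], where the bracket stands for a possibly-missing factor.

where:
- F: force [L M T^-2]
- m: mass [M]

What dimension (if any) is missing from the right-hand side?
[L T^-2] — acceleration (e.g. a)

F has dimensions [L M T^-2]; m has dimensions [M].
The bracketed factor must supply [L M T^-2] / [M] = [L T^-2].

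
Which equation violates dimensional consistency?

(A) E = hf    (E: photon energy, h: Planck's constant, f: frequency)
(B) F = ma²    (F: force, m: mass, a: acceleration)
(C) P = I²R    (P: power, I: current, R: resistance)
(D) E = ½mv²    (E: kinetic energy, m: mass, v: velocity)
(B) F = ma²

The equation (B) F = ma² is dimensionally incorrect.

LHS (F): [L M T^-2]
RHS (ma²): [L^2 M T^-4] ✗

The dimensions do not match. The other three equations balance.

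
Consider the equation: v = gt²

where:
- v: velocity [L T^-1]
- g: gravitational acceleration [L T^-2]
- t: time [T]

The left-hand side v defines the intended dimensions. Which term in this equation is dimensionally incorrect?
The right-hand side term gt²

v has dimensions [L T^-1], but gt² has dimensions [L], so the term gt² is dimensionally wrong for v.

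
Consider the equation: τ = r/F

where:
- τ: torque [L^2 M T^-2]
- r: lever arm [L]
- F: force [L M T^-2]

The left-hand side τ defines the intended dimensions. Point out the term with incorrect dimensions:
The right-hand side term r/F

τ has dimensions [L^2 M T^-2], but r/F has dimensions [M^-1 T^2], so the term r/F is dimensionally wrong for τ.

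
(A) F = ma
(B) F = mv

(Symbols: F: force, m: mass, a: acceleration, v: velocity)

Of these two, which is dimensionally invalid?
(B)

(A) F = ma: LHS [L M T^-2], RHS [L M T^-2] ✓
(B) F = mv: LHS [L M T^-2], RHS [L M T^-1] ✗

Expression (B) F = mv is dimensionally incorrect.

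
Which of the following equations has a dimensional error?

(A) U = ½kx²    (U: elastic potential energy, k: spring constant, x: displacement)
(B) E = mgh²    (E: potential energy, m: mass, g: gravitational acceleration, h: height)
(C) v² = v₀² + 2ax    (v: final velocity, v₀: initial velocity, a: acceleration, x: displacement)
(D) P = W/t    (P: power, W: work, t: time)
(B) E = mgh²

The equation (B) E = mgh² is dimensionally incorrect.

LHS (E): [L^2 M T^-2]
RHS (mgh²): [L^3 M T^-2] ✗

The dimensions do not match. The other three equations balance.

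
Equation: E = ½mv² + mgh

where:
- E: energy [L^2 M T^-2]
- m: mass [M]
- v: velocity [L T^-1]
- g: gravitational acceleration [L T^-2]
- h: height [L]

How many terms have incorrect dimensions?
0

LHS E: [L^2 M T^-2]
- ½mv²: [L^2 M T^-2] ✓
- mgh: [L^2 M T^-2] ✓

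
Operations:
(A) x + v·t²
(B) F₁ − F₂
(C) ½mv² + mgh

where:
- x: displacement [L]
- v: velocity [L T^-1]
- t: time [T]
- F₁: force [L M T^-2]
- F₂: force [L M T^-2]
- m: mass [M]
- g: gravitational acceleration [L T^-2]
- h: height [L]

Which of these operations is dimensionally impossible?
(A) x + v·t²

(A) x + v·t²: x [L] and v·t² [L T] — different dimensions cannot be added/subtracted ✗
(B) F₁ − F₂: F₁ [L M T^-2] and F₂ [L M T^-2] — same dimensions ✓
(C) ½mv² + mgh: ½mv² [L^2 M T^-2] and mgh [L^2 M T^-2] — same dimensions ✓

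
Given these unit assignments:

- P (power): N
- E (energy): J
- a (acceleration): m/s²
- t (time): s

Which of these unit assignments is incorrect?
P

The variable P (power) should have units W, not N.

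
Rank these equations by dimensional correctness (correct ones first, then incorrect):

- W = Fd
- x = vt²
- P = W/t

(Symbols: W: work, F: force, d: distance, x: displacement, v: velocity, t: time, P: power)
Dimensionally correct: W = Fd, P = W/t
Dimensionally incorrect: x = vt²
Ordered (correct first, then incorrect): W = Fd, P = W/t, x = vt²

- W = Fd: LHS [L^2 M T^-2], RHS [L^2 M T^-2] → correct ✓
- x = vt²: LHS [L], RHS [L T] → incorrect ✗
- P = W/t: LHS [L^2 M T^-3], RHS [L^2 M T^-3] → correct ✓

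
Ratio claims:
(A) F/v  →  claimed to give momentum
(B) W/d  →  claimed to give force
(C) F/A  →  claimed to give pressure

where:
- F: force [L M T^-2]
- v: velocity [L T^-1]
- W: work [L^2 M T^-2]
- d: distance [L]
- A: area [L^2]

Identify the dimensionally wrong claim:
(A) F/v does not give momentum

(A) F/v: [M T^-1] ≠ momentum [L M T^-1] ✗
(B) W/d: [L M T^-2] = force [L M T^-2] ✓
(C) F/A: [L^-1 M T^-2] = pressure [L^-1 M T^-2] ✓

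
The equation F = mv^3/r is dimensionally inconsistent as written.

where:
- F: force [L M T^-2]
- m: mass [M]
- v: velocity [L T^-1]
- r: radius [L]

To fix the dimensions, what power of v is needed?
The exponent of v should be 2: F = mv^2/r

The LHS F has dimensions [L M T^-2]; v has dimensions [L T^-1].
As written, the RHS mv^3/r (exponent 3 on v) has dimensions [L^2 M T^-3], which does not match.
With exponent 2, the RHS mv^2/r has dimensions [L M T^-2], matching the LHS.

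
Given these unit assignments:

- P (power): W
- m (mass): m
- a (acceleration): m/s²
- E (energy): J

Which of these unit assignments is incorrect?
m

The variable m (mass) should have units kg, not m.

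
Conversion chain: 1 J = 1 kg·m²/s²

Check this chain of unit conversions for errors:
The chain is correct (no errors).

Correct: Joule is defined as kg·m²/s²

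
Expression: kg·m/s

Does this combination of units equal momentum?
Yes

The expression kg·m/s has dimensions [L M T^-1], which is exactly momentum [L M T^-1].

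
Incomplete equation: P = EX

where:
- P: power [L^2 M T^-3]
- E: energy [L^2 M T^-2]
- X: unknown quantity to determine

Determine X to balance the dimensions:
X = f (inverse time / frequency (1/t)), dimensions [T^-1]

P has dimensions [L^2 M T^-3]; the rest of the RHS (E) has dimensions [L^2 M T^-2].
So X must have dimensions [T^-1] — X = f (inverse time / frequency (1/t)).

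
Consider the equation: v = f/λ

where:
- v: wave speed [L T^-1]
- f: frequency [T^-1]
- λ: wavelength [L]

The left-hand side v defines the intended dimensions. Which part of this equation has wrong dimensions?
The right-hand side term f/λ

v has dimensions [L T^-1], but f/λ has dimensions [L^-1 T^-1], so the term f/λ is dimensionally wrong for v.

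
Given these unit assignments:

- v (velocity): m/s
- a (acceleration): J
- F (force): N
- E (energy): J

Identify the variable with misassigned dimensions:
a

The variable a (acceleration) should have units m/s², not J.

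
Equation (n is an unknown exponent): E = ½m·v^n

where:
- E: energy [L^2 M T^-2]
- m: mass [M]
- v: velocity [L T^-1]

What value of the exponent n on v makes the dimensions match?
n = 2

E has dimensions [L^2 M T^-2]; v has dimensions [L T^-1].
The rest of the RHS has dimensions [M], so v^n must supply [L^2 T^-2].
With n = 2: ½m·v^2 has dimensions [L^2 M T^-2], matching the LHS ✓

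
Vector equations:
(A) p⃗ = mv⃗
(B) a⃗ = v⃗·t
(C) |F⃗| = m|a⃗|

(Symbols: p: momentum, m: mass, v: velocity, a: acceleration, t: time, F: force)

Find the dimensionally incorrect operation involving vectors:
(B) a⃗ = v⃗·t

(A) p⃗ = mv⃗: LHS [L M T^-1], RHS [L M T^-1] ✓ — mass (scalar) times velocity (vector)
(B) a⃗ = v⃗·t: LHS [L T^-2], RHS [L] ✗ — acceleration is velocity per time; should be v⃗/t
(C) |F⃗| = m|a⃗|: LHS [L M T^-2], RHS [L M T^-2] ✓ — magnitudes of vectors are scalars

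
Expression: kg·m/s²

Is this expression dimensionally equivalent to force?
Yes

The expression kg·m/s² has dimensions [L M T^-2], which is exactly force [L M T^-2].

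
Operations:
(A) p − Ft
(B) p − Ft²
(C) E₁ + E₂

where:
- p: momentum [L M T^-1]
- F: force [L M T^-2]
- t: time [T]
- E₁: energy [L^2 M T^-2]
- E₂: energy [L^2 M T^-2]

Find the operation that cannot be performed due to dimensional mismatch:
(B) p − Ft²

(A) p − Ft: p [L M T^-1] and Ft [L M T^-1] — same dimensions ✓
(B) p − Ft²: p [L M T^-1] and Ft² [L M] — different dimensions cannot be added/subtracted ✗
(C) E₁ + E₂: E₁ [L^2 M T^-2] and E₂ [L^2 M T^-2] — same dimensions ✓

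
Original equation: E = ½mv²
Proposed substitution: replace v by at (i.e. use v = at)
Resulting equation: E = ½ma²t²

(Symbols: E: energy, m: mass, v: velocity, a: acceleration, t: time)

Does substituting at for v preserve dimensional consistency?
Yes

[v] = [L T^-1] and [at] = [L T^-1]. These match, so the substitution replaces a quantity by one of the same dimensions and the result E = ½ma²t² has LHS [L^2 M T^-2] vs RHS [L^2 M T^-2] — still consistent.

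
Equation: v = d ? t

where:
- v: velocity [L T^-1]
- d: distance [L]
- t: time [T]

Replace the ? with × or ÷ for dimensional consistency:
division (÷): v = d ÷ t

v [L T^-1]; d [L]; t [T].
d × t → [L T] ✗
d ÷ t → [L T^-1] ✓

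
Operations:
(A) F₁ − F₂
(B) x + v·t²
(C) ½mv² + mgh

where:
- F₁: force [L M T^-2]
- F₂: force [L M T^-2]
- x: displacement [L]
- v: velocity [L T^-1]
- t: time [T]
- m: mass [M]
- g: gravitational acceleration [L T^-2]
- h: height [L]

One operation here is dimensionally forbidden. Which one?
(B) x + v·t²

(A) F₁ − F₂: F₁ [L M T^-2] and F₂ [L M T^-2] — same dimensions ✓
(B) x + v·t²: x [L] and v·t² [L T] — different dimensions cannot be added/subtracted ✗
(C) ½mv² + mgh: ½mv² [L^2 M T^-2] and mgh [L^2 M T^-2] — same dimensions ✓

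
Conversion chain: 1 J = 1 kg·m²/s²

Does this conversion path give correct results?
The chain is correct (no errors).

Correct: Joule is defined as kg·m²/s²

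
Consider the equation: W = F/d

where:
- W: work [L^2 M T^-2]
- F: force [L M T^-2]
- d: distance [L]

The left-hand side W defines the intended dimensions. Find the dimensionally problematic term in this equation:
The right-hand side term F/d

W has dimensions [L^2 M T^-2], but F/d has dimensions [M T^-2], so the term F/d is dimensionally wrong for W.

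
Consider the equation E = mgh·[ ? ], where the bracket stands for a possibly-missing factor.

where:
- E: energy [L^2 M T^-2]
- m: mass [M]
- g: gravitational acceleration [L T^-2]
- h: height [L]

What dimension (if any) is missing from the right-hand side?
Nothing is missing — the bracketed factor must be dimensionless.

E has dimensions [L^2 M T^-2] and mgh already has dimensions [L^2 M T^-2], so E = mgh is dimensionally complete.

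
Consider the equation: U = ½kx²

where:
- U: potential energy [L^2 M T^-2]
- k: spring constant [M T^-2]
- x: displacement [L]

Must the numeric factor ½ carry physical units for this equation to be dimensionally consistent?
No

U has dimensions [L^2 M T^-2] and kx² already has dimensions [L^2 M T^-2], so the equation balances without ½ contributing any dimensions. ½ is a pure (dimensionless) number; changing or removing it would not affect dimensional consistency.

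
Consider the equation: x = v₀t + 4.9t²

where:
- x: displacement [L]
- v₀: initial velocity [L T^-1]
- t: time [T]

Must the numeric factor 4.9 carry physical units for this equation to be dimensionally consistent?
Yes

x has dimensions [L], while t² alone has dimensions [T^2]. For the equation to balance, the factor 4.9 must carry dimensions [L T^-2] — it is a dimensional constant (a numerical value of a physical quantity with its units suppressed), not a pure number.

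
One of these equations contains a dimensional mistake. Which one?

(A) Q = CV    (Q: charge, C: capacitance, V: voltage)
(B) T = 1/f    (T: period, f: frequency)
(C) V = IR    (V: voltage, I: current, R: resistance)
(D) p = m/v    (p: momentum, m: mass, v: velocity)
(D) p = m/v

The equation (D) p = m/v is dimensionally incorrect.

LHS (p): [L M T^-1]
RHS (m/v): [L^-1 M T] ✗

The dimensions do not match. The other three equations balance.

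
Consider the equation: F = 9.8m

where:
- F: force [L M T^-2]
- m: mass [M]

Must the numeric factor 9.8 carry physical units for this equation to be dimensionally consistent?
Yes

F has dimensions [L M T^-2], while m alone has dimensions [M]. For the equation to balance, the factor 9.8 must carry dimensions [L T^-2] — it is a dimensional constant (a numerical value of a physical quantity with its units suppressed), not a pure number.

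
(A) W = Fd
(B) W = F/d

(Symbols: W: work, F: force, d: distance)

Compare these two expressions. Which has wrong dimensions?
(B)

(A) W = Fd: LHS [L^2 M T^-2], RHS [L^2 M T^-2] ✓
(B) W = F/d: LHS [L^2 M T^-2], RHS [M T^-2] ✗

Expression (B) W = F/d is dimensionally incorrect.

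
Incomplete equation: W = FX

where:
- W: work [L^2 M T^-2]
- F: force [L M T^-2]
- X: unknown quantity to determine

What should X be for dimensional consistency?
X = d (distance), dimensions [L]

W has dimensions [L^2 M T^-2]; the rest of the RHS (F) has dimensions [L M T^-2].
So X must have dimensions [L] — X = d (distance).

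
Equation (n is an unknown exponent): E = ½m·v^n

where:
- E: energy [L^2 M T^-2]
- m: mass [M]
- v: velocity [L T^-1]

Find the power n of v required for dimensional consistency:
n = 2

E has dimensions [L^2 M T^-2]; v has dimensions [L T^-1].
The rest of the RHS has dimensions [M], so v^n must supply [L^2 T^-2].
With n = 2: ½m·v^2 has dimensions [L^2 M T^-2], matching the LHS ✓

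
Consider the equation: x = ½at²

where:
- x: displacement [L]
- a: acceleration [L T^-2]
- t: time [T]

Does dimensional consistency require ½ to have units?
No

x has dimensions [L] and at² already has dimensions [L], so the equation balances without ½ contributing any dimensions. ½ is a pure (dimensionless) number; changing or removing it would not affect dimensional consistency.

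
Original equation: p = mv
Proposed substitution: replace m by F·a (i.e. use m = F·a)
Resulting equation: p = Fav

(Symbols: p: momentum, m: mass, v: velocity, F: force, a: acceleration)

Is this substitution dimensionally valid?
No

[m] = [M] and [F·a] = [L^2 M T^-4]. These differ, so the substitution replaces a quantity by one of different dimensions and the result p = Fav has LHS [L M T^-1] vs RHS [L^3 M T^-5] — inconsistent.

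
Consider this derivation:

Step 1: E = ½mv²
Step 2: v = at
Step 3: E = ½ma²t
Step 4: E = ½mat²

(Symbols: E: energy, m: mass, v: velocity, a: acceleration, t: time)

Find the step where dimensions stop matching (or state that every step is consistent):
Step 3

Step 1: E = ½mv² → LHS [L^2 M T^-2], RHS [L^2 M T^-2] ✓
Step 2: v = at → LHS [L T^-1], RHS [L T^-1] ✓
Step 3: E = ½ma²t → LHS [L^2 M T^-2], RHS [L^2 M T^-3] ✗

The first dimensional inconsistency appears in step 3: E = ½ma²t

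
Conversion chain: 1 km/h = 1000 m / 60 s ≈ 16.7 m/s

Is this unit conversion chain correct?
The chain is incorrect (it contains an error).

Incorrect: 1 h = 3600 s, not 60 s (1 km/h ≈ 0.278 m/s)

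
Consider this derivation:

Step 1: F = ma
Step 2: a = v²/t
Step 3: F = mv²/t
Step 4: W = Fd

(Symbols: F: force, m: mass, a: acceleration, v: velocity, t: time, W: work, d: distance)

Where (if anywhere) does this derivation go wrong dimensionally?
Step 2

Step 1: F = ma → LHS [L M T^-2], RHS [L M T^-2] ✓
Step 2: a = v²/t → LHS [L T^-2], RHS [L^2 T^-3] ✗

The first dimensional inconsistency appears in step 2: a = v²/t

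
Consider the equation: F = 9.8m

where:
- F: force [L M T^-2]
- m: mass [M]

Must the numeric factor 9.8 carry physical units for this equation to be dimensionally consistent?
Yes

F has dimensions [L M T^-2], while m alone has dimensions [M]. For the equation to balance, the factor 9.8 must carry dimensions [L T^-2] — it is a dimensional constant (a numerical value of a physical quantity with its units suppressed), not a pure number.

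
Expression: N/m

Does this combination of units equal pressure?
No

The expression N/m has dimensions [M T^-2], but pressure has dimensions [L^-1 M T^-2].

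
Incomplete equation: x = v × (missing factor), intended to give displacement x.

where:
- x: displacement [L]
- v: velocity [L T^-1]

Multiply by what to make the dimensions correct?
t (time), dimensions [T]

x has dimensions [L] and v has dimensions [L T^-1].
The missing factor must have dimensions [L] / [L T^-1] = [T], i.e. time (t).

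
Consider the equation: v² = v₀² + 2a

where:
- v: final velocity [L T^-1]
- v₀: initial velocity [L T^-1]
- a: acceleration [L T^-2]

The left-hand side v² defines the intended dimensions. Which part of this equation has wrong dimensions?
The term 2a

Checking each RHS term against the LHS:
- v₀²: [L^2 T^-2] — matches v² [L^2 T^-2] ✓
- 2a: [L T^-2] — does NOT match v² [L^2 T^-2] ✗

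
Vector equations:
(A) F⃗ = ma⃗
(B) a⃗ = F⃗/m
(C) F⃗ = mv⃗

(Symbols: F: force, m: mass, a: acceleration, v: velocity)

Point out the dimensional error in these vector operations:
(C) F⃗ = mv⃗

(A) F⃗ = ma⃗: LHS [L M T^-2], RHS [L M T^-2] ✓ — Force and acceleration are vectors, mass is a scalar
(B) a⃗ = F⃗/m: LHS [L T^-2], RHS [L T^-2] ✓ — force (vector) divided by mass (scalar)
(C) F⃗ = mv⃗: LHS [L M T^-2], RHS [L M T^-1] ✗ — mass times velocity is momentum, not force; should be ma⃗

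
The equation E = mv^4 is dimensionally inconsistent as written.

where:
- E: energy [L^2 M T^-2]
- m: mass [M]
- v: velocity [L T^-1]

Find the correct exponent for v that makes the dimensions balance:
The exponent of v should be 2: E = mv^2

The LHS E has dimensions [L^2 M T^-2]; v has dimensions [L T^-1].
As written, the RHS mv^4 (exponent 4 on v) has dimensions [L^4 M T^-4], which does not match.
With exponent 2, the RHS mv^2 has dimensions [L^2 M T^-2], matching the LHS.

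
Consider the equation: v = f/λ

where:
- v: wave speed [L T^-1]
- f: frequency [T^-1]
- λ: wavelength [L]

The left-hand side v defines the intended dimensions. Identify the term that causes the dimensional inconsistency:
The right-hand side term f/λ

v has dimensions [L T^-1], but f/λ has dimensions [L^-1 T^-1], so the term f/λ is dimensionally wrong for v.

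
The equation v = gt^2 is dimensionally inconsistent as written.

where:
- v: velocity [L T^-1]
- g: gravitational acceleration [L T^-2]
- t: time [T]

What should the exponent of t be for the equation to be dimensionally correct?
The exponent of t should be 1: v = gt

The LHS v has dimensions [L T^-1]; t has dimensions [T].
As written, the RHS gt^2 (exponent 2 on t) has dimensions [L], which does not match.
With exponent 1, the RHS gt has dimensions [L T^-1], matching the LHS.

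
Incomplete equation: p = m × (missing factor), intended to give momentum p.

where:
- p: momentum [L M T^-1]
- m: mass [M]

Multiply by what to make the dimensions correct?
v (velocity), dimensions [L T^-1]

p has dimensions [L M T^-1] and m has dimensions [M].
The missing factor must have dimensions [L M T^-1] / [M] = [L T^-1], i.e. velocity (v).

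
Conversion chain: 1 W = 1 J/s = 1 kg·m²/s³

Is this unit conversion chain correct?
The chain is correct (no errors).

Correct: Watt is Joule per second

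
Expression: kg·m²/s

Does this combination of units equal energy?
No

The expression kg·m²/s has dimensions [L^2 M T^-1], but energy has dimensions [L^2 M T^-2].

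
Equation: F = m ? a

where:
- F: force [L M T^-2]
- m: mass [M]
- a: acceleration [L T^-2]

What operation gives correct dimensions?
multiplication (×): F = m × a

F [L M T^-2]; m [M]; a [L T^-2].
m × a → [L M T^-2] ✓
m ÷ a → [L^-1 M T^2] ✗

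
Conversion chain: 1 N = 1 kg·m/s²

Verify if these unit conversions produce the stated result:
The chain is correct (no errors).

Correct: Newton is defined as kg·m/s²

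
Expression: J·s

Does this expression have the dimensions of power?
No

The expression J·s has dimensions [L^2 M T^-1], but power has dimensions [L^2 M T^-3].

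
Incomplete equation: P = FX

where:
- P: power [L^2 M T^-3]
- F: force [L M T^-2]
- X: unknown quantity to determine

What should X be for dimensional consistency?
X = v (velocity), dimensions [L T^-1]

P has dimensions [L^2 M T^-3]; the rest of the RHS (F) has dimensions [L M T^-2].
So X must have dimensions [L T^-1] — X = v (velocity).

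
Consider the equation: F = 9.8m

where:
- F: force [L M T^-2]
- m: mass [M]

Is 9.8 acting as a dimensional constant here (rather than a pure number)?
Yes

F has dimensions [L M T^-2], while m alone has dimensions [M]. For the equation to balance, the factor 9.8 must carry dimensions [L T^-2] — it is a dimensional constant (a numerical value of a physical quantity with its units suppressed), not a pure number.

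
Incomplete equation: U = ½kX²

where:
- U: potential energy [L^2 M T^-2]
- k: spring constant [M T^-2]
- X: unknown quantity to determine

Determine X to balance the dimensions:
X = x (displacement), dimensions [L]

U has dimensions [L^2 M T^-2]; the rest of the RHS (½k) has dimensions [M T^-2].
So X² must have dimensions [L^2], i.e. X has dimensions [L] — X = x (displacement).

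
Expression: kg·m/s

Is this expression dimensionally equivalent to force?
No

The expression kg·m/s has dimensions [L M T^-1], but force has dimensions [L M T^-2].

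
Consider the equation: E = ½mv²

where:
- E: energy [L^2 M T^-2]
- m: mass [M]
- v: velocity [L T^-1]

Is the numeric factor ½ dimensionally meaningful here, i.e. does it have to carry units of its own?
No

E has dimensions [L^2 M T^-2] and mv² already has dimensions [L^2 M T^-2], so the equation balances without ½ contributing any dimensions. ½ is a pure (dimensionless) number; changing or removing it would not affect dimensional consistency.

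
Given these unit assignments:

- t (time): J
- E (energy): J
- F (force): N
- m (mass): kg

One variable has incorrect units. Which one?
t

The variable t (time) should have units s, not J.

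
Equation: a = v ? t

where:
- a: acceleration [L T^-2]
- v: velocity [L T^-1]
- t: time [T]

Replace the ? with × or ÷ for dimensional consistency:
division (÷): a = v ÷ t

a [L T^-2]; v [L T^-1]; t [T].
v × t → [L] ✗
v ÷ t → [L T^-2] ✓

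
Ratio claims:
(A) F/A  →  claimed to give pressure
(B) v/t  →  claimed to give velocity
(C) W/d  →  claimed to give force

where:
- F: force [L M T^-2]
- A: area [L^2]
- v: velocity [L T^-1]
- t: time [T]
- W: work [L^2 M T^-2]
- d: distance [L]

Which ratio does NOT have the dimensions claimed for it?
(B) v/t does not give velocity

(A) F/A: [L^-1 M T^-2] = pressure [L^-1 M T^-2] ✓
(B) v/t: [L T^-2] ≠ velocity [L T^-1] ✗
(C) W/d: [L M T^-2] = force [L M T^-2] ✓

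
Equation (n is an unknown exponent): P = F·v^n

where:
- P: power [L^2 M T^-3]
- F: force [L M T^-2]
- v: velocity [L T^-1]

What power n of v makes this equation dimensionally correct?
n = 1

P has dimensions [L^2 M T^-3]; v has dimensions [L T^-1].
The rest of the RHS has dimensions [L M T^-2], so v^n must supply [L T^-1].
With n = 1: F·v^1 has dimensions [L^2 M T^-3], matching the LHS ✓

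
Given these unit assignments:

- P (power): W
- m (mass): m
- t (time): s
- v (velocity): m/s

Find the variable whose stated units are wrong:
m

The variable m (mass) should have units kg, not m.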